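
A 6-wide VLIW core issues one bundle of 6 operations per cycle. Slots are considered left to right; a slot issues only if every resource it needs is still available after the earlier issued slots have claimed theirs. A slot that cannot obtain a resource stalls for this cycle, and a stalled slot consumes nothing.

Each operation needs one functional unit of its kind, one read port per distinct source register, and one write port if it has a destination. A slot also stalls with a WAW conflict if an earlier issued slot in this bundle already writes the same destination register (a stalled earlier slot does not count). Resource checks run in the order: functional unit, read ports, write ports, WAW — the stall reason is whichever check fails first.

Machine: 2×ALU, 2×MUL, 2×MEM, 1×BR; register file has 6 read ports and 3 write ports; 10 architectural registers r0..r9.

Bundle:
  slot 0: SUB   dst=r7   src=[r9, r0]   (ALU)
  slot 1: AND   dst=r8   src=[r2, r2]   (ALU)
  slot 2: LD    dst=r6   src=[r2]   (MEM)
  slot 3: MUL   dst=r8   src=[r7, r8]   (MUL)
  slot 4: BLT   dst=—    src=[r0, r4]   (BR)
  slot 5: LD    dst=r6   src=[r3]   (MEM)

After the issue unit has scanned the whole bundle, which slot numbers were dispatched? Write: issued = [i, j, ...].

issued = [0, 1, 2, 4]

(0) want 1×ALU +2rd +1wr — yes → AL1|MU2|ME2|BR1|rd4|wr2
(1) want 1×ALU +1rd +1wr — yes → AL0|MU2|ME2|BR1|rd3|wr1
(2) want 1×MEM +1rd +1wr — yes → AL0|MU2|ME1|BR1|rd2|wr0
(3) want 1×MUL +2rd +1wr — WR_PORT → AL0|MU2|ME1|BR1|rd2|wr0
(4) want 1×BR +2rd +0wr — yes → AL0|MU2|ME1|BR0|rd0|wr0
(5) want 1×MEM +1rd +1wr — RD_PORT → AL0|MU2|ME1|BR0|rd0|wr0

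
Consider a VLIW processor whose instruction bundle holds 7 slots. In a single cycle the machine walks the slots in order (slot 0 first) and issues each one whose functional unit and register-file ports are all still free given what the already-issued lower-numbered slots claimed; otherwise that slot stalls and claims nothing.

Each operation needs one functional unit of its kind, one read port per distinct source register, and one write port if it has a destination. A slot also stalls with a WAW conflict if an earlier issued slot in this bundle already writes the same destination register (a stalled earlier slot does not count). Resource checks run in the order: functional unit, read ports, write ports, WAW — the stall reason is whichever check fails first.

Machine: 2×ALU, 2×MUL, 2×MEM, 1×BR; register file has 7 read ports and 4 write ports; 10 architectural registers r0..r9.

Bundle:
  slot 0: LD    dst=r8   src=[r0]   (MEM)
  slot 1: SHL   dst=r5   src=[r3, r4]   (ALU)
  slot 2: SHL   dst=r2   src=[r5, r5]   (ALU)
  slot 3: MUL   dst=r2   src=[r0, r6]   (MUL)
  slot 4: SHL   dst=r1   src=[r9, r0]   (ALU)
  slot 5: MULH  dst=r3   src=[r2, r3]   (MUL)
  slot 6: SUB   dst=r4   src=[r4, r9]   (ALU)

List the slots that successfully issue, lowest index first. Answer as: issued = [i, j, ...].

[0] MEM needs rd=1 wr=1: ok; after: ALU=2 MUL=2 MEM=1 BR=1, R=6, W=3
[1] ALU needs rd=2 wr=1: ok; after: ALU=1 MUL=2 MEM=1 BR=1, R=4, W=2
[2] ALU needs rd=1 wr=1: ok; after: ALU=0 MUL=2 MEM=1 BR=1, R=3, W=1
[3] MUL needs rd=2 wr=1: WAW; after: ALU=0 MUL=2 MEM=1 BR=1, R=3, W=1
[4] ALU needs rd=2 wr=1: FU; after: ALU=0 MUL=2 MEM=1 BR=1, R=3, W=1
[5] MUL needs rd=2 wr=1: ok; after: ALU=0 MUL=1 MEM=1 BR=1, R=1, W=0
[6] ALU needs rd=2 wr=1: FU; after: ALU=0 MUL=1 MEM=1 BR=1, R=1, W=0

issued = [0, 1, 2, 5]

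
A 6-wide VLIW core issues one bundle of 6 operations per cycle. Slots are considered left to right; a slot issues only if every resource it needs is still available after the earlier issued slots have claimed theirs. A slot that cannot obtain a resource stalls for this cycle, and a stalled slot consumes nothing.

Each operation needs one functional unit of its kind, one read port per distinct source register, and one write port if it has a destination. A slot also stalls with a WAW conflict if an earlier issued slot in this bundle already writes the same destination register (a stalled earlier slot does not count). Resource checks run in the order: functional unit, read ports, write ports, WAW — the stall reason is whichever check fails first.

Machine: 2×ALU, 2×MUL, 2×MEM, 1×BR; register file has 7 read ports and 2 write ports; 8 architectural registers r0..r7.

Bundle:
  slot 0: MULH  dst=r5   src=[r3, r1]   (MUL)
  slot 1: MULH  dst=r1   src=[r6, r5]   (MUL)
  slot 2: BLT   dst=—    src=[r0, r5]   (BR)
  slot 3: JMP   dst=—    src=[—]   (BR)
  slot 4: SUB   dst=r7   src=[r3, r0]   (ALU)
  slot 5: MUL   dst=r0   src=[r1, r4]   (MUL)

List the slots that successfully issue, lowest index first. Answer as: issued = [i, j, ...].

slot 0 (MUL): ISSUE — free A2,Mu1,Ld2,B1 rp5 wp1
slot 1 (MUL): ISSUE — free A2,Mu0,Ld2,B1 rp3 wp0
slot 2 (BR): ISSUE — free A2,Mu0,Ld2,B0 rp1 wp0
slot 3 (BR): stall FU — free A2,Mu0,Ld2,B0 rp1 wp0
slot 4 (ALU): stall RD_PORT — free A2,Mu0,Ld2,B0 rp1 wp0
slot 5 (MUL): stall FU — free A2,Mu0,Ld2,B0 rp1 wp0

issued = [0, 1, 2]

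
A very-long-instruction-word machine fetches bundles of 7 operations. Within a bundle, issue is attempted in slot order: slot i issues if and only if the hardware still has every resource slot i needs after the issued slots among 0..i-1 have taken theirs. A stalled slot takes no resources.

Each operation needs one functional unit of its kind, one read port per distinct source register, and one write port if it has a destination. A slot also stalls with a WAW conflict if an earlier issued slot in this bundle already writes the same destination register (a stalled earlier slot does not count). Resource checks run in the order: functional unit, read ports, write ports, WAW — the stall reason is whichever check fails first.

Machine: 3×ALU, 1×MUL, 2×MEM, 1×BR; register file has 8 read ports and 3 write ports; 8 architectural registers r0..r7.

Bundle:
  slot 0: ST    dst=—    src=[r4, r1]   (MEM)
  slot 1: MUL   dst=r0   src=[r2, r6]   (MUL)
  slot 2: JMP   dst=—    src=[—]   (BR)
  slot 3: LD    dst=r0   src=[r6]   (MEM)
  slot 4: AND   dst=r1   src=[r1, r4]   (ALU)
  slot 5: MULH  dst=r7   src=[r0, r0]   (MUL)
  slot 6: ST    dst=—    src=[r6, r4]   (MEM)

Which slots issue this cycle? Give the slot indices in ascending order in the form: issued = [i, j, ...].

#0 MEM src=r4,r1 dispatched  <A:3 Mu:1 Ld:1 B:1 rd:6 wr:3>
#1 MUL src=r2,r6 dispatched  <A:3 Mu:0 Ld:1 B:1 rd:4 wr:2>
#2 BR src=- dispatched  <A:3 Mu:0 Ld:1 B:0 rd:4 wr:2>
#3 MEM src=r6 held:WAW  <A:3 Mu:0 Ld:1 B:0 rd:4 wr:2>
#4 ALU src=r1,r4 dispatched  <A:2 Mu:0 Ld:1 B:0 rd:2 wr:1>
#5 MUL src=r0,r0 held:FU  <A:2 Mu:0 Ld:1 B:0 rd:2 wr:1>
#6 MEM src=r6,r4 dispatched  <A:2 Mu:0 Ld:0 B:0 rd:0 wr:1>

issued = [0, 1, 2, 4, 6]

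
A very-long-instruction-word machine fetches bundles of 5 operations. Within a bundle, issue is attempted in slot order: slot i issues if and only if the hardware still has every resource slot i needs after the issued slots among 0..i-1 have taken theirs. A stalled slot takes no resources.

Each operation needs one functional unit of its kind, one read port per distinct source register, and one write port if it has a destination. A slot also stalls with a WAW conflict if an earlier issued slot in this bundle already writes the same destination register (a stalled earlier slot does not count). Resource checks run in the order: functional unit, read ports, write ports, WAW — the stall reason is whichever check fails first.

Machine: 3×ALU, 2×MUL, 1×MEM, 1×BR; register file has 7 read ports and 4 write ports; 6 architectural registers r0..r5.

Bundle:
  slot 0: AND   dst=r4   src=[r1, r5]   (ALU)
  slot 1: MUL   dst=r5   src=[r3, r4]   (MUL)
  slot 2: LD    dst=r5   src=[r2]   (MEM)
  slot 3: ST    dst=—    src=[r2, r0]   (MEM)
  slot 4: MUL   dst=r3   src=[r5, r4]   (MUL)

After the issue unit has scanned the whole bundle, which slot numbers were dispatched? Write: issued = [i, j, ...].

issued = [0, 1, 3]

#0 ALU src=r1,r5 dispatched  <A:2 Mu:2 Ld:1 B:1 rd:5 wr:3>
#1 MUL src=r3,r4 dispatched  <A:2 Mu:1 Ld:1 B:1 rd:3 wr:2>
#2 MEM src=r2 held:WAW  <A:2 Mu:1 Ld:1 B:1 rd:3 wr:2>
#3 MEM src=r2,r0 dispatched  <A:2 Mu:1 Ld:0 B:1 rd:1 wr:2>
#4 MUL src=r5,r4 held:RD_PORT  <A:2 Mu:1 Ld:0 B:1 rd:1 wr:2>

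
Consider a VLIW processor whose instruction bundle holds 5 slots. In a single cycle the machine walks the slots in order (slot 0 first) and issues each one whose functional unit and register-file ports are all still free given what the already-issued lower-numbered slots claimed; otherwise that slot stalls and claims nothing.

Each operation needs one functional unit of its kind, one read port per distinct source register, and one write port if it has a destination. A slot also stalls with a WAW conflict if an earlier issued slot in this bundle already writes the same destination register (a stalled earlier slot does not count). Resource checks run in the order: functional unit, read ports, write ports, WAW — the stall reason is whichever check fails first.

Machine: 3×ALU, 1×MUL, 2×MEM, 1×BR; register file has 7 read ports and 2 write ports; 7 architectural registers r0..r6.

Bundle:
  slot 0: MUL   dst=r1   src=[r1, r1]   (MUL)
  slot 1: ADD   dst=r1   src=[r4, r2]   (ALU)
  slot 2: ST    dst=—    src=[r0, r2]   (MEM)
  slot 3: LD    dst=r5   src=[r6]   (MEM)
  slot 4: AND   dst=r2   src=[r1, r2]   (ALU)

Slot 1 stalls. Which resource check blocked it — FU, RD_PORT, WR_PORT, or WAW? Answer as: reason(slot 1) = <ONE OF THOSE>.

reason(slot 1) = WAW

slot 0 (MUL): ISSUE — free A3,Mu0,Ld2,B1 rp6 wp1
slot 1 (ALU): stall WAW — free A3,Mu0,Ld2,B1 rp6 wp1
slot 2 (MEM): ISSUE — free A3,Mu0,Ld1,B1 rp4 wp1
slot 3 (MEM): ISSUE — free A3,Mu0,Ld0,B1 rp3 wp0
slot 4 (ALU): stall WR_PORT — free A3,Mu0,Ld0,B1 rp3 wp0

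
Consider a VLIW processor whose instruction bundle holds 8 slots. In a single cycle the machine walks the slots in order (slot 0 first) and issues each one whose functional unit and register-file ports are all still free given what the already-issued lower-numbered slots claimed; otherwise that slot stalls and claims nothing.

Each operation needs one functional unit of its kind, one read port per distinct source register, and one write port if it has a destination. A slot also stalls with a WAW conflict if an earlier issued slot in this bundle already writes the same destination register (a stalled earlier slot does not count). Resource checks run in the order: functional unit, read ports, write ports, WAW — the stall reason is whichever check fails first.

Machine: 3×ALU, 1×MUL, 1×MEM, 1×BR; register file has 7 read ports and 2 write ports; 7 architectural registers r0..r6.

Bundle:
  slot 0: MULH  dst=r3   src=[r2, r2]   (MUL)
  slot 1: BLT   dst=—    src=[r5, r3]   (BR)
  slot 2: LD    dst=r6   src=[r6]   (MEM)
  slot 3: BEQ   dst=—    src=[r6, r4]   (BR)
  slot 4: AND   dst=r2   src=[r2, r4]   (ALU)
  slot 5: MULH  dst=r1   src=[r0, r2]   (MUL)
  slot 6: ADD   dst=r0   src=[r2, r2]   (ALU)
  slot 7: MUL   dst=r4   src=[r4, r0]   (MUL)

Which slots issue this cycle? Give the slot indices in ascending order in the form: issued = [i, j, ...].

issued = [0, 1, 2]

  0. MUL→r3 ⇒ go  {3A/0Mu/1Ld/1B | 6r 1w}
  1. BR ⇒ go  {3A/0Mu/1Ld/0B | 4r 1w}
  2. MEM→r6 ⇒ go  {3A/0Mu/0Ld/0B | 3r 0w}
  3. BR ⇒ no(FU)  {3A/0Mu/0Ld/0B | 3r 0w}
  4. ALU→r2 ⇒ no(WR_PORT)  {3A/0Mu/0Ld/0B | 3r 0w}
  5. MUL→r1 ⇒ no(FU)  {3A/0Mu/0Ld/0B | 3r 0w}
  6. ALU→r0 ⇒ no(WR_PORT)  {3A/0Mu/0Ld/0B | 3r 0w}
  7. MUL→r4 ⇒ no(FU)  {3A/0Mu/0Ld/0B | 3r 0w}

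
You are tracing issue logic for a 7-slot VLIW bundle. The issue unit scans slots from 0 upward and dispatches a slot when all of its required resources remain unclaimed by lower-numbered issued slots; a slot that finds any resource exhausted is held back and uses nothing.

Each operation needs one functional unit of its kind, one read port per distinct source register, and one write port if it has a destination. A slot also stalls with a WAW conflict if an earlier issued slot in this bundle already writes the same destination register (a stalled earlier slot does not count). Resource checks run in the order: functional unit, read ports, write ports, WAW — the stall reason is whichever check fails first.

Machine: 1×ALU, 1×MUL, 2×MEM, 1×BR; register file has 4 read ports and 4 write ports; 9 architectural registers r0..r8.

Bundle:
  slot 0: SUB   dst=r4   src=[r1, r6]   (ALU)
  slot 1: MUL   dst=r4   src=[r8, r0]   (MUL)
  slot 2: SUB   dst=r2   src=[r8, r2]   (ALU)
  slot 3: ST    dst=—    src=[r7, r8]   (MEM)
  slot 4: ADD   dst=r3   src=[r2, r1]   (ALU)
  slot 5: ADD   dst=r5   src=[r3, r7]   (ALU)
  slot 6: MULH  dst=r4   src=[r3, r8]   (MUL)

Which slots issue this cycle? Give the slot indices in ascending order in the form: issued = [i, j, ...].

issued = [0, 3]

  0. ALU→r4 ⇒ go  {0A/1Mu/2Ld/1B | 2r 3w}
  1. MUL→r4 ⇒ no(WAW)  {0A/1Mu/2Ld/1B | 2r 3w}
  2. ALU→r2 ⇒ no(FU)  {0A/1Mu/2Ld/1B | 2r 3w}
  3. MEM ⇒ go  {0A/1Mu/1Ld/1B | 0r 3w}
  4. ALU→r3 ⇒ no(FU)  {0A/1Mu/1Ld/1B | 0r 3w}
  5. ALU→r5 ⇒ no(FU)  {0A/1Mu/1Ld/1B | 0r 3w}
  6. MUL→r4 ⇒ no(RD_PORT)  {0A/1Mu/1Ld/1B | 0r 3w}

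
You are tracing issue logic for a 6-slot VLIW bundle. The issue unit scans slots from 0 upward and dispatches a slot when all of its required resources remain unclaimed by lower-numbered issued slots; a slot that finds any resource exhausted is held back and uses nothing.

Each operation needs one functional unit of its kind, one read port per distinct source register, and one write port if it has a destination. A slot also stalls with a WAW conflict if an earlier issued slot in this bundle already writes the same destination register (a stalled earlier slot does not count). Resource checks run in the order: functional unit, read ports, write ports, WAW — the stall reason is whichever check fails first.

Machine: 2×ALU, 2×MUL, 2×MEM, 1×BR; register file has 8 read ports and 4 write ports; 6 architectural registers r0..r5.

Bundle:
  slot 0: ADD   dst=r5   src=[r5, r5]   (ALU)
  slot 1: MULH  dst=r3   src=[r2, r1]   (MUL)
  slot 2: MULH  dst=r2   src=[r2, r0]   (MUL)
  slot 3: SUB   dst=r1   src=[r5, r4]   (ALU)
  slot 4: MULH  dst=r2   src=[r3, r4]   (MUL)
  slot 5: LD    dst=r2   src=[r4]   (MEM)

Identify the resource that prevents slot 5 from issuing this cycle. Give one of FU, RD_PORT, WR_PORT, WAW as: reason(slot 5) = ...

reason(slot 5) = WR_PORT

(0) want 1×ALU +1rd +1wr — yes → AL1|MU2|ME2|BR1|rd7|wr3
(1) want 1×MUL +2rd +1wr — yes → AL1|MU1|ME2|BR1|rd5|wr2
(2) want 1×MUL +2rd +1wr — yes → AL1|MU0|ME2|BR1|rd3|wr1
(3) want 1×ALU +2rd +1wr — yes → AL0|MU0|ME2|BR1|rd1|wr0
(4) want 1×MUL +2rd +1wr — FU → AL0|MU0|ME2|BR1|rd1|wr0
(5) want 1×MEM +1rd +1wr — WR_PORT → AL0|MU0|ME2|BR1|rd1|wr0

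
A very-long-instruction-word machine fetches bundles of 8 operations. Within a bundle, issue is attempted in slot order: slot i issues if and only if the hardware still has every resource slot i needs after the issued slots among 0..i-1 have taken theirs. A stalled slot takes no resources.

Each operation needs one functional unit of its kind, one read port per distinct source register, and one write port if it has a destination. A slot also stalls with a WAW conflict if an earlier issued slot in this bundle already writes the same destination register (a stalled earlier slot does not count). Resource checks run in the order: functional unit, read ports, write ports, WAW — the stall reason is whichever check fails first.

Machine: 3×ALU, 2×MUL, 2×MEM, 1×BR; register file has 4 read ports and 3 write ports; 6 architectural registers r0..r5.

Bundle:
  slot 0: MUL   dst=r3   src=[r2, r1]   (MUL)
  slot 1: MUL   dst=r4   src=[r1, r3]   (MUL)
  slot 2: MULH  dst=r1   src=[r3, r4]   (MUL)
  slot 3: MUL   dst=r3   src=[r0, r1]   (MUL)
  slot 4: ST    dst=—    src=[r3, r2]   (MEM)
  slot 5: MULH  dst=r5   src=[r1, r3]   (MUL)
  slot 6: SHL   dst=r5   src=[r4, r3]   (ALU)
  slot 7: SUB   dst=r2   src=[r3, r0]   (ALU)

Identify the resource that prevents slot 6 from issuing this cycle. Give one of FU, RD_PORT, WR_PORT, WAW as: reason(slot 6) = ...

[0] MUL needs rd=2 wr=1: ok; after: ALU=3 MUL=1 MEM=2 BR=1, R=2, W=2
[1] MUL needs rd=2 wr=1: ok; after: ALU=3 MUL=0 MEM=2 BR=1, R=0, W=1
[2] MUL needs rd=2 wr=1: FU; after: ALU=3 MUL=0 MEM=2 BR=1, R=0, W=1
[3] MUL needs rd=2 wr=1: FU; after: ALU=3 MUL=0 MEM=2 BR=1, R=0, W=1
[4] MEM needs rd=2 wr=0: RD_PORT; after: ALU=3 MUL=0 MEM=2 BR=1, R=0, W=1
[5] MUL needs rd=2 wr=1: FU; after: ALU=3 MUL=0 MEM=2 BR=1, R=0, W=1
[6] ALU needs rd=2 wr=1: RD_PORT; after: ALU=3 MUL=0 MEM=2 BR=1, R=0, W=1
[7] ALU needs rd=2 wr=1: RD_PORT; after: ALU=3 MUL=0 MEM=2 BR=1, R=0, W=1

reason(slot 6) = RD_PORT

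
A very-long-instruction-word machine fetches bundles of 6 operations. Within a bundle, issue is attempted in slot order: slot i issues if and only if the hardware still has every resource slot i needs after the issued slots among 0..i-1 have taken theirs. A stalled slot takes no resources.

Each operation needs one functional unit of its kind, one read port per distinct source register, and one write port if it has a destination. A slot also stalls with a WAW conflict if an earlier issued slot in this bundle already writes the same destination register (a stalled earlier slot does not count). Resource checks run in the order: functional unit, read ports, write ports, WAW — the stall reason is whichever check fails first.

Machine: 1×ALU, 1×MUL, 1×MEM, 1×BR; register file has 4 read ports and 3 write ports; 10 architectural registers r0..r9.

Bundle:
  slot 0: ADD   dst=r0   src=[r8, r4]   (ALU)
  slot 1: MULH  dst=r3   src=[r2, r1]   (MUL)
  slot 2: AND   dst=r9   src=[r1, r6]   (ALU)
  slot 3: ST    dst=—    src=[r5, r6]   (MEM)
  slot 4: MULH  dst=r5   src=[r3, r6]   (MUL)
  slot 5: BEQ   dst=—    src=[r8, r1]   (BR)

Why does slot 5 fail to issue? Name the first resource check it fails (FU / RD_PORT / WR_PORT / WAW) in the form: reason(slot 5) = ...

reason(slot 5) = RD_PORT

#0 ALU src=r8,r4 dispatched  <A:0 Mu:1 Ld:1 B:1 rd:2 wr:2>
#1 MUL src=r2,r1 dispatched  <A:0 Mu:0 Ld:1 B:1 rd:0 wr:1>
#2 ALU src=r1,r6 held:FU  <A:0 Mu:0 Ld:1 B:1 rd:0 wr:1>
#3 MEM src=r5,r6 held:RD_PORT  <A:0 Mu:0 Ld:1 B:1 rd:0 wr:1>
#4 MUL src=r3,r6 held:FU  <A:0 Mu:0 Ld:1 B:1 rd:0 wr:1>
#5 BR src=r8,r1 held:RD_PORT  <A:0 Mu:0 Ld:1 B:1 rd:0 wr:1>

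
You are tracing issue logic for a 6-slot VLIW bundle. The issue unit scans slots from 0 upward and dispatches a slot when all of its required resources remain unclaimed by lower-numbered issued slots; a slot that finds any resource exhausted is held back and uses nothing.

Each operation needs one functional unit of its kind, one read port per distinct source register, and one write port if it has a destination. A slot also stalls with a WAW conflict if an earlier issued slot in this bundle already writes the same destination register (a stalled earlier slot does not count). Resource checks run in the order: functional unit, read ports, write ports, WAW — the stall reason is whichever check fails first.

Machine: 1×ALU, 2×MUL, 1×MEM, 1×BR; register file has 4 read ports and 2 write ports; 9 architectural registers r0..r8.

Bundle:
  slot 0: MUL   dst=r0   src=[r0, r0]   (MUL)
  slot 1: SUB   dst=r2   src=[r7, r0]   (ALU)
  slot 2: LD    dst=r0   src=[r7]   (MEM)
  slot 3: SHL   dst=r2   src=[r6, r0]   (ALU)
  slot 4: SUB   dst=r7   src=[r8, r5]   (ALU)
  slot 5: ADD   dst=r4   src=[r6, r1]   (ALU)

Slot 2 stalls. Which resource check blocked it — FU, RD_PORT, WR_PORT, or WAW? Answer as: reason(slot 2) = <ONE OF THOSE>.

reason(slot 2) = WR_PORT

[0] MUL needs rd=1 wr=1: ok; after: ALU=1 MUL=1 MEM=1 BR=1, R=3, W=1
[1] ALU needs rd=2 wr=1: ok; after: ALU=0 MUL=1 MEM=1 BR=1, R=1, W=0
[2] MEM needs rd=1 wr=1: WR_PORT; after: ALU=0 MUL=1 MEM=1 BR=1, R=1, W=0
[3] ALU needs rd=2 wr=1: FU; after: ALU=0 MUL=1 MEM=1 BR=1, R=1, W=0
[4] ALU needs rd=2 wr=1: FU; after: ALU=0 MUL=1 MEM=1 BR=1, R=1, W=0
[5] ALU needs rd=2 wr=1: FU; after: ALU=0 MUL=1 MEM=1 BR=1, R=1, W=0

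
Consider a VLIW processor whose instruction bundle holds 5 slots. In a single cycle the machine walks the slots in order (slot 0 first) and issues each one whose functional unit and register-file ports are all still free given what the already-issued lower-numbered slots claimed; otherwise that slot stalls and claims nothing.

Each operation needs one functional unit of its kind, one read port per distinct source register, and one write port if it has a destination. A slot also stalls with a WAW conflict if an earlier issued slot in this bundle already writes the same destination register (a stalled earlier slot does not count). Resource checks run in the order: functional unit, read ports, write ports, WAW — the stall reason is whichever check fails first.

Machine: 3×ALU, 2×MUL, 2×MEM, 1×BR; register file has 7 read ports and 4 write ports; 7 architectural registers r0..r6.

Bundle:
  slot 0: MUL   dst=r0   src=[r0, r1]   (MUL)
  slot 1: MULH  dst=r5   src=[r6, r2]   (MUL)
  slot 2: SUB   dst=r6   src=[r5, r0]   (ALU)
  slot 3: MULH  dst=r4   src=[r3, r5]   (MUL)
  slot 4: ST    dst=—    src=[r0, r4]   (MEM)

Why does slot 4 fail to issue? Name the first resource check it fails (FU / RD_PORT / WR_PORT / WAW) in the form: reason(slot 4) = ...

[0] MUL needs rd=2 wr=1: ok; after: ALU=3 MUL=1 MEM=2 BR=1, R=5, W=3
[1] MUL needs rd=2 wr=1: ok; after: ALU=3 MUL=0 MEM=2 BR=1, R=3, W=2
[2] ALU needs rd=2 wr=1: ok; after: ALU=2 MUL=0 MEM=2 BR=1, R=1, W=1
[3] MUL needs rd=2 wr=1: FU; after: ALU=2 MUL=0 MEM=2 BR=1, R=1, W=1
[4] MEM needs rd=2 wr=0: RD_PORT; after: ALU=2 MUL=0 MEM=2 BR=1, R=1, W=1

reason(slot 4) = RD_PORT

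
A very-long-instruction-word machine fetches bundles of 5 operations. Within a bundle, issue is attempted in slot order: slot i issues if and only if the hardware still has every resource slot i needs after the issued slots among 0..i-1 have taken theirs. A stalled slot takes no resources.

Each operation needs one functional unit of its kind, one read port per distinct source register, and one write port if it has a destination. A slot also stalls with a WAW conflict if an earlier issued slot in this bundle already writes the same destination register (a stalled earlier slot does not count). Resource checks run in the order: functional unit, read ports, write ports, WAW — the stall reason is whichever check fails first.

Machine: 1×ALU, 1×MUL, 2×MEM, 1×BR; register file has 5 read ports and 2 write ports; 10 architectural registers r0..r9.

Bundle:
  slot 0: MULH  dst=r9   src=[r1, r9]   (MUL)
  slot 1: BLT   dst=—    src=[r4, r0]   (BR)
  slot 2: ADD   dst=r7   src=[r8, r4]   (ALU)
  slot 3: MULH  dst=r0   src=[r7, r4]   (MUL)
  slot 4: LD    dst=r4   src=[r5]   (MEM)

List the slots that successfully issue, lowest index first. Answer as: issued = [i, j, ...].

#0 MUL src=r1,r9 dispatched  <A:1 Mu:0 Ld:2 B:1 rd:3 wr:1>
#1 BR src=r4,r0 dispatched  <A:1 Mu:0 Ld:2 B:0 rd:1 wr:1>
#2 ALU src=r8,r4 held:RD_PORT  <A:1 Mu:0 Ld:2 B:0 rd:1 wr:1>
#3 MUL src=r7,r4 held:FU  <A:1 Mu:0 Ld:2 B:0 rd:1 wr:1>
#4 MEM src=r5 dispatched  <A:1 Mu:0 Ld:1 B:0 rd:0 wr:0>

issued = [0, 1, 4]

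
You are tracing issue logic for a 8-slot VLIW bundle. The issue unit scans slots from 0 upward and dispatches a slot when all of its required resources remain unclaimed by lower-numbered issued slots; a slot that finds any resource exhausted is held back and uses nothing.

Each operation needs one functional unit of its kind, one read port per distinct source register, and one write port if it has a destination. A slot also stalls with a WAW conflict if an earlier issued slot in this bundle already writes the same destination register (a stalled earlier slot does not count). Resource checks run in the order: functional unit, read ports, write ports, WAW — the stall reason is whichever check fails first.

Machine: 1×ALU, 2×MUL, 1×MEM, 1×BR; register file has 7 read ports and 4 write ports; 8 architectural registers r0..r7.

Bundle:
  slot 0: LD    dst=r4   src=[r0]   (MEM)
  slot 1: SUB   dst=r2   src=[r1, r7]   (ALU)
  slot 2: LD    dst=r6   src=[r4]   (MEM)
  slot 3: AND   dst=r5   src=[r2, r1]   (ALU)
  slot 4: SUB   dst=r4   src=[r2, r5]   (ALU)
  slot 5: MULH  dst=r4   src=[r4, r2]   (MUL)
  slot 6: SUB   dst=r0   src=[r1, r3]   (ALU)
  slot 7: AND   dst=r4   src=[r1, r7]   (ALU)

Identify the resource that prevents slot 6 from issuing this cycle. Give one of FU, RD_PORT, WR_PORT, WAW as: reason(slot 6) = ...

slot 0 (MEM): ISSUE — free A1,Mu2,Ld0,B1 rp6 wp3
slot 1 (ALU): ISSUE — free A0,Mu2,Ld0,B1 rp4 wp2
slot 2 (MEM): stall FU — free A0,Mu2,Ld0,B1 rp4 wp2
slot 3 (ALU): stall FU — free A0,Mu2,Ld0,B1 rp4 wp2
slot 4 (ALU): stall FU — free A0,Mu2,Ld0,B1 rp4 wp2
slot 5 (MUL): stall WAW — free A0,Mu2,Ld0,B1 rp4 wp2
slot 6 (ALU): stall FU — free A0,Mu2,Ld0,B1 rp4 wp2
slot 7 (ALU): stall FU — free A0,Mu2,Ld0,B1 rp4 wp2

reason(slot 6) = FU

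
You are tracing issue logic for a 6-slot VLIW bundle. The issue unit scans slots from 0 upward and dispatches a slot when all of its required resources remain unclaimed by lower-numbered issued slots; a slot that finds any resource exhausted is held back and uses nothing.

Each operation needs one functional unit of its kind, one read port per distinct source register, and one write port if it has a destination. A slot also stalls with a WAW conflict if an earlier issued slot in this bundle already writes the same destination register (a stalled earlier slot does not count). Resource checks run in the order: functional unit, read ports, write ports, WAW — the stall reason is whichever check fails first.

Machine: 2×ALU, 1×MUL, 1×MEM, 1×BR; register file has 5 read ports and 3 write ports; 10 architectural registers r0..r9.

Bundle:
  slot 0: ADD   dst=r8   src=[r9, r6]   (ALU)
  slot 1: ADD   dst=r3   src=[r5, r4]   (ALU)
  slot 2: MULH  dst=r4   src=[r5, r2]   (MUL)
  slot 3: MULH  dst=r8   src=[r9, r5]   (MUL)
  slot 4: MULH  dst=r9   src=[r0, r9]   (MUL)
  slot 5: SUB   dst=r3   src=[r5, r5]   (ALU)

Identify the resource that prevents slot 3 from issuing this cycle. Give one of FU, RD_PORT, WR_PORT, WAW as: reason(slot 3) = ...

reason(slot 3) = RD_PORT

slot 0 (ALU): ISSUE — free A1,Mu1,Ld1,B1 rp3 wp2
slot 1 (ALU): ISSUE — free A0,Mu1,Ld1,B1 rp1 wp1
slot 2 (MUL): stall RD_PORT — free A0,Mu1,Ld1,B1 rp1 wp1
slot 3 (MUL): stall RD_PORT — free A0,Mu1,Ld1,B1 rp1 wp1
slot 4 (MUL): stall RD_PORT — free A0,Mu1,Ld1,B1 rp1 wp1
slot 5 (ALU): stall FU — free A0,Mu1,Ld1,B1 rp1 wp1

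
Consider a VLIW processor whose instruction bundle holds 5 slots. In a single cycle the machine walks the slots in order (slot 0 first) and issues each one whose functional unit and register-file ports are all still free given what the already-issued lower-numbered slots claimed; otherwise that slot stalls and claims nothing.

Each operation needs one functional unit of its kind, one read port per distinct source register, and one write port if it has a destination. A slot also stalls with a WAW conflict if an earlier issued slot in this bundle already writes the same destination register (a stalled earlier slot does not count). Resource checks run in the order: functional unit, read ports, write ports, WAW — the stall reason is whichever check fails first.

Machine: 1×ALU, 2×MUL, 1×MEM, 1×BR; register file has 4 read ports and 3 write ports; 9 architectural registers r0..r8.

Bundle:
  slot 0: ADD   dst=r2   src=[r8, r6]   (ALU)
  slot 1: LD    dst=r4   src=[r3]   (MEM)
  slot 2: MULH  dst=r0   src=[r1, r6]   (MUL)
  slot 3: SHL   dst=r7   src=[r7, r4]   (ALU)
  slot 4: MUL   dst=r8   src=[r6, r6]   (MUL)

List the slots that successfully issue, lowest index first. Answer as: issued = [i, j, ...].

  0. ALU→r2 ⇒ go  {0A/2Mu/1Ld/1B | 2r 2w}
  1. MEM→r4 ⇒ go  {0A/2Mu/0Ld/1B | 1r 1w}
  2. MUL→r0 ⇒ no(RD_PORT)  {0A/2Mu/0Ld/1B | 1r 1w}
  3. ALU→r7 ⇒ no(FU)  {0A/2Mu/0Ld/1B | 1r 1w}
  4. MUL→r8 ⇒ go  {0A/1Mu/0Ld/1B | 0r 0w}

issued = [0, 1, 4]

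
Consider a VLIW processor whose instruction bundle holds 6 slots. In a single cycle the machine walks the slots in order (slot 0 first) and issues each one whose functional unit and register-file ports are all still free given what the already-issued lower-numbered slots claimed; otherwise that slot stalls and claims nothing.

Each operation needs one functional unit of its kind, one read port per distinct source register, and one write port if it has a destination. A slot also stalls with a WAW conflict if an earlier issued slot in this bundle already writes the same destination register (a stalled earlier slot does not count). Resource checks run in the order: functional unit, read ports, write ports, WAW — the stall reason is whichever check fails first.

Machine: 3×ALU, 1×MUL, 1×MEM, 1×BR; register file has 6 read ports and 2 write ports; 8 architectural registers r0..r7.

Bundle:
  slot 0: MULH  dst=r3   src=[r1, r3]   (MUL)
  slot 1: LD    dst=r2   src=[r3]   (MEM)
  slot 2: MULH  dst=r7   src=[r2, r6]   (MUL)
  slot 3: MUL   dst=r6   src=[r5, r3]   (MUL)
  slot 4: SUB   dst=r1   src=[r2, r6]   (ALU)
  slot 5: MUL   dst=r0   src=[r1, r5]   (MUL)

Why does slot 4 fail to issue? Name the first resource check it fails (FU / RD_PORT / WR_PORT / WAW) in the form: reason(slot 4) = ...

reason(slot 4) = WR_PORT

#0 MUL src=r1,r3 dispatched  <A:3 Mu:0 Ld:1 B:1 rd:4 wr:1>
#1 MEM src=r3 dispatched  <A:3 Mu:0 Ld:0 B:1 rd:3 wr:0>
#2 MUL src=r2,r6 held:FU  <A:3 Mu:0 Ld:0 B:1 rd:3 wr:0>
#3 MUL src=r5,r3 held:FU  <A:3 Mu:0 Ld:0 B:1 rd:3 wr:0>
#4 ALU src=r2,r6 held:WR_PORT  <A:3 Mu:0 Ld:0 B:1 rd:3 wr:0>
#5 MUL src=r1,r5 held:FU  <A:3 Mu:0 Ld:0 B:1 rd:3 wr:0>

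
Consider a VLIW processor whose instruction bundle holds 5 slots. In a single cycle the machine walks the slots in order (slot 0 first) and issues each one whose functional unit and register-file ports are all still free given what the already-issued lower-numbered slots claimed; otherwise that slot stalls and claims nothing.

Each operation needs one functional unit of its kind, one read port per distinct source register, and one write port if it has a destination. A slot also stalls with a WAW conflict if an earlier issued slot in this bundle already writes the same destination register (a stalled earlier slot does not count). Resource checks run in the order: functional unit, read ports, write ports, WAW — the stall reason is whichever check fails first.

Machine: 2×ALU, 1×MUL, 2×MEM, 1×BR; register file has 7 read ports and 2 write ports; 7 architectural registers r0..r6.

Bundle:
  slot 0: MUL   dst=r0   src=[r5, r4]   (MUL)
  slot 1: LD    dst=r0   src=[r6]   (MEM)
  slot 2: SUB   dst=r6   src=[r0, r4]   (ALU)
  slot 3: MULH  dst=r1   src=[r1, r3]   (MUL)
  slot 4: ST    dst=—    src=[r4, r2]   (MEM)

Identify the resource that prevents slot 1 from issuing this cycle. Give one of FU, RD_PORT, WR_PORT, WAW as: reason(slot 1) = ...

reason(slot 1) = WAW

[0] MUL needs rd=2 wr=1: ok; after: ALU=2 MUL=0 MEM=2 BR=1, R=5, W=1
[1] MEM needs rd=1 wr=1: WAW; after: ALU=2 MUL=0 MEM=2 BR=1, R=5, W=1
[2] ALU needs rd=2 wr=1: ok; after: ALU=1 MUL=0 MEM=2 BR=1, R=3, W=0
[3] MUL needs rd=2 wr=1: FU; after: ALU=1 MUL=0 MEM=2 BR=1, R=3, W=0
[4] MEM needs rd=2 wr=0: ok; after: ALU=1 MUL=0 MEM=1 BR=1, R=1, W=0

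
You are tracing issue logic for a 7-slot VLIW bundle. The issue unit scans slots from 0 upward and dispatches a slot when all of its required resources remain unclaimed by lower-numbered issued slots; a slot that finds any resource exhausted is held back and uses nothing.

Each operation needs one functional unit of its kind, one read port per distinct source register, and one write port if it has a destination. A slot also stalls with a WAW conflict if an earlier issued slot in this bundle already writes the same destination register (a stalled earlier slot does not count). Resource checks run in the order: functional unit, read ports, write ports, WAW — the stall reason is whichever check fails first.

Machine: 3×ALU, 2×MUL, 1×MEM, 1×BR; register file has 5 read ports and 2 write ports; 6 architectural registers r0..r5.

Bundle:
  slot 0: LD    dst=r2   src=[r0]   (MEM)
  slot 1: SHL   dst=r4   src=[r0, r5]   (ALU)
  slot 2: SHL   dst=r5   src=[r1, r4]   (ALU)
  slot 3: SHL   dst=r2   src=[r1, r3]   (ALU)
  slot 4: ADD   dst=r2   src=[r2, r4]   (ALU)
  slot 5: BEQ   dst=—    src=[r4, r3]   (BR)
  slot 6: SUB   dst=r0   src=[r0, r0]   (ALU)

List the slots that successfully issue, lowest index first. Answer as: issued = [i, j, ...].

issued = [0, 1, 5]

slot 0 (MEM): ISSUE — free A3,Mu2,Ld0,B1 rp4 wp1
slot 1 (ALU): ISSUE — free A2,Mu2,Ld0,B1 rp2 wp0
slot 2 (ALU): stall WR_PORT — free A2,Mu2,Ld0,B1 rp2 wp0
slot 3 (ALU): stall WR_PORT — free A2,Mu2,Ld0,B1 rp2 wp0
slot 4 (ALU): stall WR_PORT — free A2,Mu2,Ld0,B1 rp2 wp0
slot 5 (BR): ISSUE — free A2,Mu2,Ld0,B0 rp0 wp0
slot 6 (ALU): stall RD_PORT — free A2,Mu2,Ld0,B0 rp0 wp0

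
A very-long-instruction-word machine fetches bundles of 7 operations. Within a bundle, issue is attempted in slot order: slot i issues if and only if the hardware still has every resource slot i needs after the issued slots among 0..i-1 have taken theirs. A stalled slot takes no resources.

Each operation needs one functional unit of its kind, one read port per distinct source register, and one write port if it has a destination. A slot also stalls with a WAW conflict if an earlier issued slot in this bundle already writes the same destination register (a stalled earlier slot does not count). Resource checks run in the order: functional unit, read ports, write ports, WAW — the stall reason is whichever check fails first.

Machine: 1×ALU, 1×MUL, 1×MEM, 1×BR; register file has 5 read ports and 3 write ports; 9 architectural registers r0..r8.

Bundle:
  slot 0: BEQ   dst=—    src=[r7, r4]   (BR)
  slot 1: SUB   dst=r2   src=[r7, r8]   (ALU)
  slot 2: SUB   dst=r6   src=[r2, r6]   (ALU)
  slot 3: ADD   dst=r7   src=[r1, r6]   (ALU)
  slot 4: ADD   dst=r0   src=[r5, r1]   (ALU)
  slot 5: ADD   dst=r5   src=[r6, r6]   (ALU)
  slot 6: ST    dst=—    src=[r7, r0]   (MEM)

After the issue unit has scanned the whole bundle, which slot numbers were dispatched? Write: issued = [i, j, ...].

[0] BR needs rd=2 wr=0: ok; after: ALU=1 MUL=1 MEM=1 BR=0, R=3, W=3
[1] ALU needs rd=2 wr=1: ok; after: ALU=0 MUL=1 MEM=1 BR=0, R=1, W=2
[2] ALU needs rd=2 wr=1: FU; after: ALU=0 MUL=1 MEM=1 BR=0, R=1, W=2
[3] ALU needs rd=2 wr=1: FU; after: ALU=0 MUL=1 MEM=1 BR=0, R=1, W=2
[4] ALU needs rd=2 wr=1: FU; after: ALU=0 MUL=1 MEM=1 BR=0, R=1, W=2
[5] ALU needs rd=1 wr=1: FU; after: ALU=0 MUL=1 MEM=1 BR=0, R=1, W=2
[6] MEM needs rd=2 wr=0: RD_PORT; after: ALU=0 MUL=1 MEM=1 BR=0, R=1, W=2

issued = [0, 1]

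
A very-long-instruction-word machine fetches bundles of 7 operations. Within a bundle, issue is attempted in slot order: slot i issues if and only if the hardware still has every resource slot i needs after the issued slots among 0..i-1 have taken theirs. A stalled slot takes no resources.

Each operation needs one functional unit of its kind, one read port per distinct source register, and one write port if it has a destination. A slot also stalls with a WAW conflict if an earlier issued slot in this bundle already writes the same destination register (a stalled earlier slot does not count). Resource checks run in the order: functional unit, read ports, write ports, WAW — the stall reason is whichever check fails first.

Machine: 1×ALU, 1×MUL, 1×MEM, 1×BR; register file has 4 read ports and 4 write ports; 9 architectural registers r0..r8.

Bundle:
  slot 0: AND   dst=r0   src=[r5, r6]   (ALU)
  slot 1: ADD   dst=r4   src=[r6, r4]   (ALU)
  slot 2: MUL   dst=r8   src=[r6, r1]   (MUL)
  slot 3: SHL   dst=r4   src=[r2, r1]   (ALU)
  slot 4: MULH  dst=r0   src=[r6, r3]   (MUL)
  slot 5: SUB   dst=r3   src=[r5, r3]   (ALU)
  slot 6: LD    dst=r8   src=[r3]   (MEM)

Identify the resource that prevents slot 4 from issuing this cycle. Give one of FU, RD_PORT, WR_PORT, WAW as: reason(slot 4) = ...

  0. ALU→r0 ⇒ go  {0A/1Mu/1Ld/1B | 2r 3w}
  1. ALU→r4 ⇒ no(FU)  {0A/1Mu/1Ld/1B | 2r 3w}
  2. MUL→r8 ⇒ go  {0A/0Mu/1Ld/1B | 0r 2w}
  3. ALU→r4 ⇒ no(FU)  {0A/0Mu/1Ld/1B | 0r 2w}
  4. MUL→r0 ⇒ no(FU)  {0A/0Mu/1Ld/1B | 0r 2w}
  5. ALU→r3 ⇒ no(FU)  {0A/0Mu/1Ld/1B | 0r 2w}
  6. MEM→r8 ⇒ no(RD_PORT)  {0A/0Mu/1Ld/1B | 0r 2w}

reason(slot 4) = FU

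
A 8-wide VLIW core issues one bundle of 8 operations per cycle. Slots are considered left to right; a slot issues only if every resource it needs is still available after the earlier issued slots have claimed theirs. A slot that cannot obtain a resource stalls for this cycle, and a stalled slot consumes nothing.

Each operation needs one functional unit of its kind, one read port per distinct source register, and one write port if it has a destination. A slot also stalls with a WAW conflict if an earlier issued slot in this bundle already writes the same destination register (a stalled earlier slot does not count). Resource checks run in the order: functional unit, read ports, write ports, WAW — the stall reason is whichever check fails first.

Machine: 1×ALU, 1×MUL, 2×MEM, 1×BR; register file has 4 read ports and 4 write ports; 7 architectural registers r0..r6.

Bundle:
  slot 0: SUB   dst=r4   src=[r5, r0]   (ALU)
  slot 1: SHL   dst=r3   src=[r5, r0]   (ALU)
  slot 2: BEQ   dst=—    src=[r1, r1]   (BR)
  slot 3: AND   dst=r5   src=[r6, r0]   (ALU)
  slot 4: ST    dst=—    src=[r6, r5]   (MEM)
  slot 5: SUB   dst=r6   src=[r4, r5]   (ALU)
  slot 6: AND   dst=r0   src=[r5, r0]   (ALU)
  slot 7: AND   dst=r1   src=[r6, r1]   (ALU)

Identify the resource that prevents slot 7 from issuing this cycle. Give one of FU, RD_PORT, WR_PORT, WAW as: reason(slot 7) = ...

reason(slot 7) = FU

[0] ALU needs rd=2 wr=1: ok; after: ALU=0 MUL=1 MEM=2 BR=1, R=2, W=3
[1] ALU needs rd=2 wr=1: FU; after: ALU=0 MUL=1 MEM=2 BR=1, R=2, W=3
[2] BR needs rd=1 wr=0: ok; after: ALU=0 MUL=1 MEM=2 BR=0, R=1, W=3
[3] ALU needs rd=2 wr=1: FU; after: ALU=0 MUL=1 MEM=2 BR=0, R=1, W=3
[4] MEM needs rd=2 wr=0: RD_PORT; after: ALU=0 MUL=1 MEM=2 BR=0, R=1, W=3
[5] ALU needs rd=2 wr=1: FU; after: ALU=0 MUL=1 MEM=2 BR=0, R=1, W=3
[6] ALU needs rd=2 wr=1: FU; after: ALU=0 MUL=1 MEM=2 BR=0, R=1, W=3
[7] ALU needs rd=2 wr=1: FU; after: ALU=0 MUL=1 MEM=2 BR=0, R=1, W=3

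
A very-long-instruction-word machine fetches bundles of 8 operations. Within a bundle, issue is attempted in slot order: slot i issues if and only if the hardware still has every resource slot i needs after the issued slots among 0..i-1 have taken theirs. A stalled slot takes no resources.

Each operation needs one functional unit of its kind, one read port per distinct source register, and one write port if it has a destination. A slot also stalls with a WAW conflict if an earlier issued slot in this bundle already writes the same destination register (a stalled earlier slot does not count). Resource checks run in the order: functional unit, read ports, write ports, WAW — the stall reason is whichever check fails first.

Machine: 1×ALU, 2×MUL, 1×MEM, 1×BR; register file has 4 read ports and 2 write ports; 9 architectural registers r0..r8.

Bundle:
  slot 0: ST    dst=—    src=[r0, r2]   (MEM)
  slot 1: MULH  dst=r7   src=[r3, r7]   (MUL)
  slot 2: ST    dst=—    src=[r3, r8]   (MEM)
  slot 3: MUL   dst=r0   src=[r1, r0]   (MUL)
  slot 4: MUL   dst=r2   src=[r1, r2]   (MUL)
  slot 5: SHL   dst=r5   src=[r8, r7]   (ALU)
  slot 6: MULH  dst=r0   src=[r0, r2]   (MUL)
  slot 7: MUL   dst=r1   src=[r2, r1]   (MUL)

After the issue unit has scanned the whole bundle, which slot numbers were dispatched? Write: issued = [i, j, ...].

issued = [0, 1]

[0] MEM needs rd=2 wr=0: ok; after: ALU=1 MUL=2 MEM=0 BR=1, R=2, W=2
[1] MUL needs rd=2 wr=1: ok; after: ALU=1 MUL=1 MEM=0 BR=1, R=0, W=1
[2] MEM needs rd=2 wr=0: FU; after: ALU=1 MUL=1 MEM=0 BR=1, R=0, W=1
[3] MUL needs rd=2 wr=1: RD_PORT; after: ALU=1 MUL=1 MEM=0 BR=1, R=0, W=1
[4] MUL needs rd=2 wr=1: RD_PORT; after: ALU=1 MUL=1 MEM=0 BR=1, R=0, W=1
[5] ALU needs rd=2 wr=1: RD_PORT; after: ALU=1 MUL=1 MEM=0 BR=1, R=0, W=1
[6] MUL needs rd=2 wr=1: RD_PORT; after: ALU=1 MUL=1 MEM=0 BR=1, R=0, W=1
[7] MUL needs rd=2 wr=1: RD_PORT; after: ALU=1 MUL=1 MEM=0 BR=1, R=0, W=1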